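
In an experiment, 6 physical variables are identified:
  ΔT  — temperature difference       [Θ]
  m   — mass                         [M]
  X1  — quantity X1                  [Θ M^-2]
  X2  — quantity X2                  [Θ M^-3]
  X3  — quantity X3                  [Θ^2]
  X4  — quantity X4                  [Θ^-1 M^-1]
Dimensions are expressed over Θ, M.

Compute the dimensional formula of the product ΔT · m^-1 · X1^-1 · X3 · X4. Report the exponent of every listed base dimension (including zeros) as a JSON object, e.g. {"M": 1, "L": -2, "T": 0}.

{"Θ": 1, "M": 0}

Exponent matrix [Θ,M] × [ΔT,m,X1,X2,X3,X4]:
  Θ: [ 1  0  1  1  2 -1]
  M: [ 0  1 -2 -3  0 -1]
  [Θ]: (1)·1+(-1)·0+(-1)·1+(1)·2+(1)·-1 = 1
  [M]: (1)·0+(-1)·1+(-1)·-2+(1)·0+(1)·-1 = 0
⇒ Θ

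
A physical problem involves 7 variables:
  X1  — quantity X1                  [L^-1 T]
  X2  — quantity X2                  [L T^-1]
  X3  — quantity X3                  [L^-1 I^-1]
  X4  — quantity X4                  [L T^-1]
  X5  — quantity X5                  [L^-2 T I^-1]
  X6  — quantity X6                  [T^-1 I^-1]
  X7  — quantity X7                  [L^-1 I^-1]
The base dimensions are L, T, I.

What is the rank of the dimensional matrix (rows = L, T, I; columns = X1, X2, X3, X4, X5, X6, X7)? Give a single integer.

2

Dimensional matrix (L×T×I by X1×X2×X3×X4×X5×X6×X7):
  L: [-1  1 -1  1 -2  0 -1]
  T: [ 1 -1  0 -1  1 -1  0]
  I: [ 0  0 -1  0 -1 -1 -1]
Echelon form has 2 nonzero rows (pivots: X1,X3)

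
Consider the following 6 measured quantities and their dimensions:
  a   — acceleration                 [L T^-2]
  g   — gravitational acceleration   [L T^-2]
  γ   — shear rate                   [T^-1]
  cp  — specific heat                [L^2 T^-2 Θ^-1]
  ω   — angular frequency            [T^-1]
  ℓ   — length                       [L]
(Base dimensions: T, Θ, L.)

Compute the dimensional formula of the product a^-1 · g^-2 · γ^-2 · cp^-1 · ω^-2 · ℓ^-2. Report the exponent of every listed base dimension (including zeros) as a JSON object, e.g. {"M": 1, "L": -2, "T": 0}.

Dimensional matrix (T×Θ×L by a×g×γ×cp×ω×ℓ):
  T: [-2 -2 -1 -2 -1  0]
  Θ: [ 0  0  0 -1  0  0]
  L: [ 1  1  0  2  0  1]
  [T]: (-1)·-2+(-2)·-2+(-2)·-1+(-1)·-2+(-2)·-1+(-2)·0 = 12
  [Θ]: (-1)·0+(-2)·0+(-2)·0+(-1)·-1+(-2)·0+(-2)·0 = 1
  [L]: (-1)·1+(-2)·1+(-2)·0+(-1)·2+(-2)·0+(-2)·1 = -7
⇒ T^12 Θ L^-7

{"T": 12, "Θ": 1, "L": -7}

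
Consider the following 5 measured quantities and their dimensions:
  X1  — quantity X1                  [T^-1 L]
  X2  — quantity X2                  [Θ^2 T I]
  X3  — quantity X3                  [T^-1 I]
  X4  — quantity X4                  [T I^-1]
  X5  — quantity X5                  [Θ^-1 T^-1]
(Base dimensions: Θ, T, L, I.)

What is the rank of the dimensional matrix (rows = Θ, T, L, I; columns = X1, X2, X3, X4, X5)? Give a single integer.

3

Dimensional matrix (Θ×T×L×I by X1×X2×X3×X4×X5):
  Θ: [ 0  2  0  0 -1]
  T: [-1  1 -1  1 -1]
  L: [ 1  0  0  0  0]
  I: [ 0  1  1 -1  0]
RREF → pivots at {X1,X2,X3} ⇒ r = 3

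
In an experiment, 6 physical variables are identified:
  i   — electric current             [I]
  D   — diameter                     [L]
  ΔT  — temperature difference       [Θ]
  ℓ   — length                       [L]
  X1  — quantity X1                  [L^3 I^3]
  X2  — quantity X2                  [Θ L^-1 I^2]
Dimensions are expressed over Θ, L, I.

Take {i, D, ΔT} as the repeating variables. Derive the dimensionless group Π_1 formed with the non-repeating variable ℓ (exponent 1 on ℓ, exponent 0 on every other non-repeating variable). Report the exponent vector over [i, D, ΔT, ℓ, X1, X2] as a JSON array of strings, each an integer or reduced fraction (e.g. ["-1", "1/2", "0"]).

["0", "-1", "0", "1", "0", "0"]

Dimensional matrix (Θ×L×I by i×D×ΔT×ℓ×X1×X2):
  Θ: [ 0  0  1  0  0  1]
  L: [ 0  1  0  1  3 -1]
  I: [ 1  0  0  0  3  2]
Row reduction gives pivot columns i,D,ΔT; rank = 3
Repeat: i,D,ΔT; free: ℓ,X1,X2
RREF:
  r0: [   1    0    0    0    3    2]
  r1: [   0    1    0    1    3   -1]
  r2: [   0    0    1    0    0    1]
Fix exponent of ℓ at 1, X1 at 0, X2 at 0; solve each RREF row for its pivot's exponent:
  r0: exp(i) + (0)·1 = 0 ⇒ exp(i) = 0
  r1: exp(D) + (1)·1 = 0 ⇒ exp(D) = -1
  r2: exp(ΔT) + (0)·1 = 0 ⇒ exp(ΔT) = 0
Π_1 = D^-1 · ℓ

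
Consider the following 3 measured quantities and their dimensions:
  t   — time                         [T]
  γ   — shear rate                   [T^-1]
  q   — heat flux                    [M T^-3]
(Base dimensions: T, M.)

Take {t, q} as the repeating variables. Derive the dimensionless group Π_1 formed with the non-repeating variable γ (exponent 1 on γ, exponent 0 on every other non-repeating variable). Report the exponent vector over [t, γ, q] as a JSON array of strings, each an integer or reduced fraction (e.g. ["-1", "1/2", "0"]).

Exponent matrix [T,M] × [t,γ,q]:
  T: [ 1 -1 -3]
  M: [ 0  0  1]
RREF → pivots at {t,q} ⇒ r = 2
Pivot set = {t,q}, free = {γ}
RREF:
  r0: [   1   -1    0]
  r1: [   0    0    1]
Fix exponent of γ at 1; solve each RREF row for its pivot's exponent:
  r0: exp(t) + (-1)·1 = 0 ⇒ exp(t) = 1
  r1: exp(q) + (0)·1 = 0 ⇒ exp(q) = 0
Π_1 = t · γ

["1", "1", "0"]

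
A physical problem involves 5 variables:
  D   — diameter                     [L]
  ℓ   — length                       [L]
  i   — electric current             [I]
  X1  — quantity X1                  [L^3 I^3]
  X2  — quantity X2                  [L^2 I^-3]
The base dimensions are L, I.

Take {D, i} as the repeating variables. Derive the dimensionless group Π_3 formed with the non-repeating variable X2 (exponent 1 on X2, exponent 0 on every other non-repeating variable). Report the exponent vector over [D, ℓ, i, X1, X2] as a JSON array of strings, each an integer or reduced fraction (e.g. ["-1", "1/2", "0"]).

["-2", "0", "3", "0", "1"]

Dimensional matrix (L×I by D×ℓ×i×X1×X2):
  L: [ 1  1  0  3  2]
  I: [ 0  0  1  3 -3]
Echelon form has 2 nonzero rows (pivots: D,i)
Pivot set = {D,i}, free = {ℓ,X1,X2}
RREF:
  r0: [   1    1    0    3    2]
  r1: [   0    0    1    3   -3]
Fix exponent of X2 at 1, ℓ at 0, X1 at 0; solve each RREF row for its pivot's exponent:
  r0: exp(D) + (2)·1 = 0 ⇒ exp(D) = -2
  r1: exp(i) + (-3)·1 = 0 ⇒ exp(i) = 3
Π_3 = D^-2 · i^3 · X2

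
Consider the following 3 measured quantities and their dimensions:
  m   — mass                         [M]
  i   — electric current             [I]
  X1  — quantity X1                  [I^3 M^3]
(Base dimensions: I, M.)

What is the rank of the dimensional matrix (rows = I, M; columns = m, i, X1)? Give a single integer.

Exponent matrix [I,M] × [m,i,X1]:
  I: [ 0  1  3]
  M: [ 1  0  3]
Row reduction gives pivot columns m,i; rank = 2

2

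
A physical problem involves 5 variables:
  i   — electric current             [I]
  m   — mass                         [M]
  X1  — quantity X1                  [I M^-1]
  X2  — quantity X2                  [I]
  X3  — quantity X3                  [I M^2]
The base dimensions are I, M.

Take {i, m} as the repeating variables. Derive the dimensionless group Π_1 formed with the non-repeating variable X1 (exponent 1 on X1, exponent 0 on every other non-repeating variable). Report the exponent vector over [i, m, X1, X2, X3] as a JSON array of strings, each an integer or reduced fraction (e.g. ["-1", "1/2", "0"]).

["-1", "1", "1", "0", "0"]

Exponent matrix [I,M] × [i,m,X1,X2,X3]:
  I: [ 1  0  1  1  1]
  M: [ 0  1 -1  0  2]
Echelon form has 2 nonzero rows (pivots: i,m)
Repeat: i,m; free: X1,X2,X3
RREF:
  r0: [   1    0    1    1    1]
  r1: [   0    1   -1    0    2]
Fix exponent of X1 at 1, X2 at 0, X3 at 0; solve each RREF row for its pivot's exponent:
  r0: exp(i) + (1)·1 = 0 ⇒ exp(i) = -1
  r1: exp(m) + (-1)·1 = 0 ⇒ exp(m) = 1
Π_1 = i^-1 · m · X1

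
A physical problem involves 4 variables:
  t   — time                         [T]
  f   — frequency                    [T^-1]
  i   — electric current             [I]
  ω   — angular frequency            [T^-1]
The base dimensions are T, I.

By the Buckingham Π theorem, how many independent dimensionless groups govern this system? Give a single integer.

Exponent matrix [T,I] × [t,f,i,ω]:
  T: [ 1 -1  0 -1]
  I: [ 0  0  1  0]
Row reduction gives pivot columns t,i; rank = 2
Π count = n − r = 4 − 2 = 2

2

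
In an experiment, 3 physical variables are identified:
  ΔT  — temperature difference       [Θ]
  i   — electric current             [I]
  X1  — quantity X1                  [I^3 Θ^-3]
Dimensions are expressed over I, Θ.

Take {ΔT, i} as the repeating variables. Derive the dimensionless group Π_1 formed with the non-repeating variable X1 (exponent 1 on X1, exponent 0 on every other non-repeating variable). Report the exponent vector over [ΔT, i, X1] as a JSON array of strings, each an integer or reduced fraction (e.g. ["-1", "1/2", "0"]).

Dimensional matrix (I×Θ by ΔT×i×X1):
  I: [ 0  1  3]
  Θ: [ 1  0 -3]
RREF → pivots at {ΔT,i} ⇒ r = 2
Pivot set = {ΔT,i}, free = {X1}
RREF:
  r0: [   1    0   -3]
  r1: [   0    1    3]
Fix exponent of X1 at 1; solve each RREF row for its pivot's exponent:
  r0: exp(ΔT) + (-3)·1 = 0 ⇒ exp(ΔT) = 3
  r1: exp(i) + (3)·1 = 0 ⇒ exp(i) = -3
Π_1 = ΔT^3 · i^-3 · X1

["3", "-3", "1"]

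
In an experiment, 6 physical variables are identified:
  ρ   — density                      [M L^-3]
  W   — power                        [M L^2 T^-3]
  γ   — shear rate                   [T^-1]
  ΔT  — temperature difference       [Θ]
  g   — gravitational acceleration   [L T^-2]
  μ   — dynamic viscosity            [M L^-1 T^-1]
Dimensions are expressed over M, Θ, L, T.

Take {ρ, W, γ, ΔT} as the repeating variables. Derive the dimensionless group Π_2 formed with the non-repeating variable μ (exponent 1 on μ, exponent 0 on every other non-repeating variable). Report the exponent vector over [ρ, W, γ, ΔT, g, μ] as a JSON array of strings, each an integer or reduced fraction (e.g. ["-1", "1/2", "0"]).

Exponent matrix [M,Θ,L,T] × [ρ,W,γ,ΔT,g,μ]:
  M: [ 1  1  0  0  0  1]
  Θ: [ 0  0  0  1  0  0]
  L: [-3  2  0  0  1 -1]
  T: [ 0 -3 -1  0 -2 -1]
RREF → pivots at {ρ,W,γ,ΔT} ⇒ r = 4
Repeat: ρ,W,γ,ΔT; free: g,μ
RREF:
  r0: [   1    0    0    0 -1/5  3/5]
  r1: [   0    1    0    0  1/5  2/5]
  r2: [   0    0    1    0  7/5 -1/5]
  r3: [   0    0    0    1    0    0]
Fix exponent of μ at 1, g at 0; solve each RREF row for its pivot's exponent:
  r0: exp(ρ) + (3/5)·1 = 0 ⇒ exp(ρ) = -3/5
  r1: exp(W) + (2/5)·1 = 0 ⇒ exp(W) = -2/5
  r2: exp(γ) + (-1/5)·1 = 0 ⇒ exp(γ) = 1/5
  r3: exp(ΔT) + (0)·1 = 0 ⇒ exp(ΔT) = 0
Π_2 = ρ^(-3/5) · W^(-2/5) · γ^(1/5) · μ

["-3/5", "-2/5", "1/5", "0", "0", "1"]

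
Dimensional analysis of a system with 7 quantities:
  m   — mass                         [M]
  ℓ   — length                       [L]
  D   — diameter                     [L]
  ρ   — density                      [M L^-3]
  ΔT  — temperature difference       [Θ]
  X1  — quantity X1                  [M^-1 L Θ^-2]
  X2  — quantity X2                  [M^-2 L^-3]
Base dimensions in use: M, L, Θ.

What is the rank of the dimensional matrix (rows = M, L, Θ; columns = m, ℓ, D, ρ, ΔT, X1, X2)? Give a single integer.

Dimensional matrix (M×L×Θ by m×ℓ×D×ρ×ΔT×X1×X2):
  M: [ 1  0  0  1  0 -1 -2]
  L: [ 0  1  1 -3  0  1 -3]
  Θ: [ 0  0  0  0  1 -2  0]
Echelon form has 3 nonzero rows (pivots: m,ℓ,ΔT)

3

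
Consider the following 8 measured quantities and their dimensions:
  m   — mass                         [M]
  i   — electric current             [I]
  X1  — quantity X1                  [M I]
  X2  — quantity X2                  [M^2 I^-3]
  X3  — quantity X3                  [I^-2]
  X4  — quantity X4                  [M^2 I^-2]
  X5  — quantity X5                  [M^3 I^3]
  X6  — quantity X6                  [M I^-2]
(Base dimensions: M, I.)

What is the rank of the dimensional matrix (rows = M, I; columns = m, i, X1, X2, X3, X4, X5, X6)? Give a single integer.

Write exponents as rows M,I / cols m,i,X1,X2,X3,X4,X5,X6:
  M: [ 1  0  1  2  0  2  3  1]
  I: [ 0  1  1 -3 -2 -2  3 -2]
Echelon form has 2 nonzero rows (pivots: m,i)

2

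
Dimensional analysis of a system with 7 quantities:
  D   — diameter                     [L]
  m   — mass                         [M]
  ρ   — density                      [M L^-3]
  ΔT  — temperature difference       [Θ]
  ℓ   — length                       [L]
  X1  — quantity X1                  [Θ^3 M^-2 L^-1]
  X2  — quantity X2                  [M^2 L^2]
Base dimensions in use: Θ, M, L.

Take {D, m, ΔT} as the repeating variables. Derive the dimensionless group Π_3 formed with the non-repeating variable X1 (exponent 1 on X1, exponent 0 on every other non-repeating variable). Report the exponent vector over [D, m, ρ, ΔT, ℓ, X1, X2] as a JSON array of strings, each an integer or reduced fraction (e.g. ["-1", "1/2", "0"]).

Dimensional matrix (Θ×M×L by D×m×ρ×ΔT×ℓ×X1×X2):
  Θ: [ 0  0  0  1  0  3  0]
  M: [ 0  1  1  0  0 -2  2]
  L: [ 1  0 -3  0  1 -1  2]
Row reduction gives pivot columns D,m,ΔT; rank = 3
Repeat: D,m,ΔT; free: ρ,ℓ,X1,X2
RREF:
  r0: [   1    0   -3    0    1   -1    2]
  r1: [   0    1    1    0    0   -2    2]
  r2: [   0    0    0    1    0    3    0]
Fix exponent of X1 at 1, ρ at 0, ℓ at 0, X2 at 0; solve each RREF row for its pivot's exponent:
  r0: exp(D) + (-1)·1 = 0 ⇒ exp(D) = 1
  r1: exp(m) + (-2)·1 = 0 ⇒ exp(m) = 2
  r2: exp(ΔT) + (3)·1 = 0 ⇒ exp(ΔT) = -3
Π_3 = D · m^2 · ΔT^-3 · X1

["1", "2", "0", "-3", "0", "1", "0"]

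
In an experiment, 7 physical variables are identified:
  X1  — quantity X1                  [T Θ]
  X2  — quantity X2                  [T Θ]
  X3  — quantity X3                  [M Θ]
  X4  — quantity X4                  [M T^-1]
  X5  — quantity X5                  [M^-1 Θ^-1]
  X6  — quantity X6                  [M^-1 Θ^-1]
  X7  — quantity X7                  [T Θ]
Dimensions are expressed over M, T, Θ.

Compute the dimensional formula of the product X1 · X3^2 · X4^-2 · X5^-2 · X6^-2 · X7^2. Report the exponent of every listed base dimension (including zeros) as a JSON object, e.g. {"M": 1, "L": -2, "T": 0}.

Write exponents as rows M,T,Θ / cols X1,X2,X3,X4,X5,X6,X7:
  M: [ 0  0  1  1 -1 -1  0]
  T: [ 1  1  0 -1  0  0  1]
  Θ: [ 1  1  1  0 -1 -1  1]
  [M]: (1)·0+(2)·1+(-2)·1+(-2)·-1+(-2)·-1+(2)·0 = 4
  [T]: (1)·1+(2)·0+(-2)·-1+(-2)·0+(-2)·0+(2)·1 = 5
  [Θ]: (1)·1+(2)·1+(-2)·0+(-2)·-1+(-2)·-1+(2)·1 = 9
⇒ M^4 T^5 Θ^9

{"M": 4, "T": 5, "Θ": 9}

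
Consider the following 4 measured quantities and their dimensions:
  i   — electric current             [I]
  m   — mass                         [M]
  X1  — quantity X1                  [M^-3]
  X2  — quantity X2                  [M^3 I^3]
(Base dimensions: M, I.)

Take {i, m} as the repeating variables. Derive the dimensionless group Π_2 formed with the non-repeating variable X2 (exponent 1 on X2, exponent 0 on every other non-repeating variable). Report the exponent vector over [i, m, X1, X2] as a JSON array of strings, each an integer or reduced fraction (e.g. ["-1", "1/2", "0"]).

Exponent matrix [M,I] × [i,m,X1,X2]:
  M: [ 0  1 -3  3]
  I: [ 1  0  0  3]
Row reduction gives pivot columns i,m; rank = 2
Pivot set = {i,m}, free = {X1,X2}
RREF:
  r0: [   1    0    0    3]
  r1: [   0    1   -3    3]
Fix exponent of X2 at 1, X1 at 0; solve each RREF row for its pivot's exponent:
  r0: exp(i) + (3)·1 = 0 ⇒ exp(i) = -3
  r1: exp(m) + (3)·1 = 0 ⇒ exp(m) = -3
Π_2 = i^-3 · m^-3 · X2

["-3", "-3", "0", "1"]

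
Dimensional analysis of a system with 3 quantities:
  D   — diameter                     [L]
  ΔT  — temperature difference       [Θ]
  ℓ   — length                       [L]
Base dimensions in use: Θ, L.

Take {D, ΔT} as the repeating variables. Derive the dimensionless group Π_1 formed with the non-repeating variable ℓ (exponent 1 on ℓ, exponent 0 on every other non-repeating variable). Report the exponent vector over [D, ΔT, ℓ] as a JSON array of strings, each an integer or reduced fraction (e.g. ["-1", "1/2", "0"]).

Exponent matrix [Θ,L] × [D,ΔT,ℓ]:
  Θ: [ 0  1  0]
  L: [ 1  0  1]
RREF → pivots at {D,ΔT} ⇒ r = 2
Repeat: D,ΔT; free: ℓ
RREF:
  r0: [   1    0    1]
  r1: [   0    1    0]
Fix exponent of ℓ at 1; solve each RREF row for its pivot's exponent:
  r0: exp(D) + (1)·1 = 0 ⇒ exp(D) = -1
  r1: exp(ΔT) + (0)·1 = 0 ⇒ exp(ΔT) = 0
Π_1 = D^-1 · ℓ

["-1", "0", "1"]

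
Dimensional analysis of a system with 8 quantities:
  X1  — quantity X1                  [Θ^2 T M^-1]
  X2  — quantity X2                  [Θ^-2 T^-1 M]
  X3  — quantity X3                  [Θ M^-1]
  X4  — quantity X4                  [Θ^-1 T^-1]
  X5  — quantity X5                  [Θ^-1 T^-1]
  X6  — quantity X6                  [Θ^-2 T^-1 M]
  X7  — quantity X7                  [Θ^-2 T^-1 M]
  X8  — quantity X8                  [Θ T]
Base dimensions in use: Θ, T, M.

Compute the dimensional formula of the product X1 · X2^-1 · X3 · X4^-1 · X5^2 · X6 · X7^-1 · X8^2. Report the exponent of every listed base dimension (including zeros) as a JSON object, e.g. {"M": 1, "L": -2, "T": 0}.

{"Θ": 6, "T": 3, "M": -3}

Write exponents as rows Θ,T,M / cols X1,X2,X3,X4,X5,X6,X7,X8:
  Θ: [ 2 -2  1 -1 -1 -2 -2  1]
  T: [ 1 -1  0 -1 -1 -1 -1  1]
  M: [-1  1 -1  0  0  1  1  0]
  [Θ]: (1)·2+(-1)·-2+(1)·1+(-1)·-1+(2)·-1+(1)·-2+(-1)·-2+(2)·1 = 6
  [T]: (1)·1+(-1)·-1+(1)·0+(-1)·-1+(2)·-1+(1)·-1+(-1)·-1+(2)·1 = 3
  [M]: (1)·-1+(-1)·1+(1)·-1+(-1)·0+(2)·0+(1)·1+(-1)·1+(2)·0 = -3
⇒ Θ^6 T^3 M^-3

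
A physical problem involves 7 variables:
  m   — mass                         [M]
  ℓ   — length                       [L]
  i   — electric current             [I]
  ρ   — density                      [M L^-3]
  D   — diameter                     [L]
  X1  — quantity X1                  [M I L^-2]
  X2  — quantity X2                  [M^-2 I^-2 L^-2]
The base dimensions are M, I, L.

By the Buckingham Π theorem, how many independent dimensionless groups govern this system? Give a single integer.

4

Exponent matrix [M,I,L] × [m,ℓ,i,ρ,D,X1,X2]:
  M: [ 1  0  0  1  0  1 -2]
  I: [ 0  0  1  0  0  1 -2]
  L: [ 0  1  0 -3  1 -2 -2]
RREF → pivots at {m,ℓ,i} ⇒ r = 3
7 vars − rank 3 = 4 Π groups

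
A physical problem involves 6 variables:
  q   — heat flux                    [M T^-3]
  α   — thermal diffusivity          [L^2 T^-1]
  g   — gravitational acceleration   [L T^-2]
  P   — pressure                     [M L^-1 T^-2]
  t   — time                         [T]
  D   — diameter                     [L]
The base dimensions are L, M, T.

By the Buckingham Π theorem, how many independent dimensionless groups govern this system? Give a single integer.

3

Dimensional matrix (L×M×T by q×α×g×P×t×D):
  L: [ 0  2  1 -1  0  1]
  M: [ 1  0  0  1  0  0]
  T: [-3 -1 -2 -2  1  0]
Row reduction gives pivot columns q,α,g; rank = 3
Π count = n − r = 6 − 3 = 3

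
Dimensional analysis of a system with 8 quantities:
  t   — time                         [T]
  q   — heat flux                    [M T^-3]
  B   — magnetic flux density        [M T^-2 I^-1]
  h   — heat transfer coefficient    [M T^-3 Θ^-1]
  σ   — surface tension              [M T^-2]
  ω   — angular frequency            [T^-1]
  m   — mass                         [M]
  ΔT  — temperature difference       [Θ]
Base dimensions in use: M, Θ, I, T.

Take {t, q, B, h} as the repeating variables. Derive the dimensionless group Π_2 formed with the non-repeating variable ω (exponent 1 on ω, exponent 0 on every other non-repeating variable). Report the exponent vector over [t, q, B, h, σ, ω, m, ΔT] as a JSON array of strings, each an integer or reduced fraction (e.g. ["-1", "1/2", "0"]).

Exponent matrix [M,Θ,I,T] × [t,q,B,h,σ,ω,m,ΔT]:
  M: [ 0  1  1  1  1  0  1  0]
  Θ: [ 0  0  0 -1  0  0  0  1]
  I: [ 0  0 -1  0  0  0  0  0]
  T: [ 1 -3 -2 -3 -2 -1  0  0]
Echelon form has 4 nonzero rows (pivots: t,q,B,h)
Pivot set = {t,q,B,h}, free = {σ,ω,m,ΔT}
RREF:
  r0: [   1    0    0    0    1   -1    3    0]
  r1: [   0    1    0    0    1    0    1    1]
  r2: [   0    0    1    0    0    0    0    0]
  r3: [   0    0    0    1    0    0    0   -1]
Fix exponent of ω at 1, σ at 0, m at 0, ΔT at 0; solve each RREF row for its pivot's exponent:
  r0: exp(t) + (-1)·1 = 0 ⇒ exp(t) = 1
  r1: exp(q) + (0)·1 = 0 ⇒ exp(q) = 0
  r2: exp(B) + (0)·1 = 0 ⇒ exp(B) = 0
  r3: exp(h) + (0)·1 = 0 ⇒ exp(h) = 0
Π_2 = t · ω

["1", "0", "0", "0", "0", "1", "0", "0"]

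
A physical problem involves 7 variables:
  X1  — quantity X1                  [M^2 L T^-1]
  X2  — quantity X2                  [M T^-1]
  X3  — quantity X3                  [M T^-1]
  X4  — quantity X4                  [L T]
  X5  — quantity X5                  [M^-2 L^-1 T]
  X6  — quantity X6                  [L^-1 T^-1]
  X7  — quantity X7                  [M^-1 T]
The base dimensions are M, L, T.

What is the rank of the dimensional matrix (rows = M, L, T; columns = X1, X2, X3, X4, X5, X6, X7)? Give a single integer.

Dimensional matrix (M×L×T by X1×X2×X3×X4×X5×X6×X7):
  M: [ 2  1  1  0 -2  0 -1]
  L: [ 1  0  0  1 -1 -1  0]
  T: [-1 -1 -1  1  1 -1  1]
Row reduction gives pivot columns X1,X2; rank = 2

2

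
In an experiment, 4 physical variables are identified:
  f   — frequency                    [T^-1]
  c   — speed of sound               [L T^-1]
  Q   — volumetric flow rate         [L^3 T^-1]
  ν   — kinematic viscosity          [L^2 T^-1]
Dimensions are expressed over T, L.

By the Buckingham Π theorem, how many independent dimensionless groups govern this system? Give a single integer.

Write exponents as rows T,L / cols f,c,Q,ν:
  T: [-1 -1 -1 -1]
  L: [ 0  1  3  2]
Echelon form has 2 nonzero rows (pivots: f,c)
n=4, r=2 ⇒ 2 dimensionless groups

2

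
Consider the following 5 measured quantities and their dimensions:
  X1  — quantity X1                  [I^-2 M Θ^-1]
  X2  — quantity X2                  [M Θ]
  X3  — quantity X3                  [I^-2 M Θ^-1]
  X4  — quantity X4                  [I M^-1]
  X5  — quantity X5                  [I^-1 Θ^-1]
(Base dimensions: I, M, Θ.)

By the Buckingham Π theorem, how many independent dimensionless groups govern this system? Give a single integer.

3

Dimensional matrix (I×M×Θ by X1×X2×X3×X4×X5):
  I: [-2  0 -2  1 -1]
  M: [ 1  1  1 -1  0]
  Θ: [-1  1 -1  0 -1]
Row reduction gives pivot columns X1,X2; rank = 2
5 vars − rank 2 = 3 Π groups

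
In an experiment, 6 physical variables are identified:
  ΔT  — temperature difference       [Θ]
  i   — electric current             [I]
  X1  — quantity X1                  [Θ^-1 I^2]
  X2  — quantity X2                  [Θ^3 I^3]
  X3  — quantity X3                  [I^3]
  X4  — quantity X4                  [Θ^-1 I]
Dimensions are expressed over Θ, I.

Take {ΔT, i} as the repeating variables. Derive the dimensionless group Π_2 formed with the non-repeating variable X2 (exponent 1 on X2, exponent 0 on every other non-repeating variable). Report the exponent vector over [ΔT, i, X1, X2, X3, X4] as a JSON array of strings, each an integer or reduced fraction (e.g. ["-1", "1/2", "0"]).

Exponent matrix [Θ,I] × [ΔT,i,X1,X2,X3,X4]:
  Θ: [ 1  0 -1  3  0 -1]
  I: [ 0  1  2  3  3  1]
RREF → pivots at {ΔT,i} ⇒ r = 2
Repeat: ΔT,i; free: X1,X2,X3,X4
RREF:
  r0: [   1    0   -1    3    0   -1]
  r1: [   0    1    2    3    3    1]
Fix exponent of X2 at 1, X1 at 0, X3 at 0, X4 at 0; solve each RREF row for its pivot's exponent:
  r0: exp(ΔT) + (3)·1 = 0 ⇒ exp(ΔT) = -3
  r1: exp(i) + (3)·1 = 0 ⇒ exp(i) = -3
Π_2 = ΔT^-3 · i^-3 · X2

["-3", "-3", "0", "1", "0", "0"]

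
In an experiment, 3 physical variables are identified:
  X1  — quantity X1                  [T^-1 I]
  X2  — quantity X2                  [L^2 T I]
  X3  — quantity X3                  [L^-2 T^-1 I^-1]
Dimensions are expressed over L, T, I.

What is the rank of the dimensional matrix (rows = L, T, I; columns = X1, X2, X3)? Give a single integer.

2

Dimensional matrix (L×T×I by X1×X2×X3):
  L: [ 0  2 -2]
  T: [-1  1 -1]
  I: [ 1  1 -1]
Echelon form has 2 nonzero rows (pivots: X1,X2)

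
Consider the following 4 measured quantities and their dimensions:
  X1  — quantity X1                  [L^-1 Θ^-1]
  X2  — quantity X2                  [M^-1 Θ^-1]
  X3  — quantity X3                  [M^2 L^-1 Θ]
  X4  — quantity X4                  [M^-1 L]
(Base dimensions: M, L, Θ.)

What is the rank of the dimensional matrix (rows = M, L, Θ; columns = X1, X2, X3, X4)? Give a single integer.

Exponent matrix [M,L,Θ] × [X1,X2,X3,X4]:
  M: [ 0 -1  2 -1]
  L: [-1  0 -1  1]
  Θ: [-1 -1  1  0]
Row reduction gives pivot columns X1,X2; rank = 2

2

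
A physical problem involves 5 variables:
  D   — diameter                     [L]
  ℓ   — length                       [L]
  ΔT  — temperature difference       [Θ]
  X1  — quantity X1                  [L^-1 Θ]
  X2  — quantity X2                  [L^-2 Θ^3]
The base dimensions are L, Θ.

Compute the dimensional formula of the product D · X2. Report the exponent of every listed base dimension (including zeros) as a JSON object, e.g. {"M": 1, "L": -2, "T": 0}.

{"L": -1, "Θ": 3}

Dimensional matrix (L×Θ by D×ℓ×ΔT×X1×X2):
  L: [ 1  1  0 -1 -2]
  Θ: [ 0  0  1  1  3]
  [L]: (1)·1+(1)·-2 = -1
  [Θ]: (1)·0+(1)·3 = 3
⇒ L^-1 Θ^3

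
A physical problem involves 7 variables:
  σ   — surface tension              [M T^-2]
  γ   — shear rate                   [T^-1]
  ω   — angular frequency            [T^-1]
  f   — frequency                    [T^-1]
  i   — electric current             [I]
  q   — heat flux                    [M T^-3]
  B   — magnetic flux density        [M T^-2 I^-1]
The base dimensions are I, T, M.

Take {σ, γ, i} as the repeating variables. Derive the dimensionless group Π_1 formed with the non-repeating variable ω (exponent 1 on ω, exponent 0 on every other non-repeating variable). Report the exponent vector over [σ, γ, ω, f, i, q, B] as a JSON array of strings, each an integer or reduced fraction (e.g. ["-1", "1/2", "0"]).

["0", "-1", "1", "0", "0", "0", "0"]

Write exponents as rows I,T,M / cols σ,γ,ω,f,i,q,B:
  I: [ 0  0  0  0  1  0 -1]
  T: [-2 -1 -1 -1  0 -3 -2]
  M: [ 1  0  0  0  0  1  1]
Row reduction gives pivot columns σ,γ,i; rank = 3
Repeat: σ,γ,i; free: ω,f,q,B
RREF:
  r0: [   1    0    0    0    0    1    1]
  r1: [   0    1    1    1    0    1    0]
  r2: [   0    0    0    0    1    0   -1]
Fix exponent of ω at 1, f at 0, q at 0, B at 0; solve each RREF row for its pivot's exponent:
  r0: exp(σ) + (0)·1 = 0 ⇒ exp(σ) = 0
  r1: exp(γ) + (1)·1 = 0 ⇒ exp(γ) = -1
  r2: exp(i) + (0)·1 = 0 ⇒ exp(i) = 0
Π_1 = γ^-1 · ω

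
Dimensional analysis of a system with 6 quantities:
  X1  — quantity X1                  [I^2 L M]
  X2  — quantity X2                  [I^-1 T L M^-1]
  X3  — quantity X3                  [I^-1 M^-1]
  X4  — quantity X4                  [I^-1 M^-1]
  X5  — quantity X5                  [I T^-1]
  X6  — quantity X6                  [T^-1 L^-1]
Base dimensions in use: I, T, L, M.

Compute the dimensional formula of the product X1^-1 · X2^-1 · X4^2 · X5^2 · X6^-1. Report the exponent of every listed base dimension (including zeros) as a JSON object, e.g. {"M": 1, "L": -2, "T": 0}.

Write exponents as rows I,T,L,M / cols X1,X2,X3,X4,X5,X6:
  I: [ 2 -1 -1 -1  1  0]
  T: [ 0  1  0  0 -1 -1]
  L: [ 1  1  0  0  0 -1]
  M: [ 1 -1 -1 -1  0  0]
  [I]: (-1)·2+(-1)·-1+(2)·-1+(2)·1+(-1)·0 = -1
  [T]: (-1)·0+(-1)·1+(2)·0+(2)·-1+(-1)·-1 = -2
  [L]: (-1)·1+(-1)·1+(2)·0+(2)·0+(-1)·-1 = -1
  [M]: (-1)·1+(-1)·-1+(2)·-1+(2)·0+(-1)·0 = -2
⇒ I^-1 T^-2 L^-1 M^-2

{"I": -1, "T": -2, "L": -1, "M": -2}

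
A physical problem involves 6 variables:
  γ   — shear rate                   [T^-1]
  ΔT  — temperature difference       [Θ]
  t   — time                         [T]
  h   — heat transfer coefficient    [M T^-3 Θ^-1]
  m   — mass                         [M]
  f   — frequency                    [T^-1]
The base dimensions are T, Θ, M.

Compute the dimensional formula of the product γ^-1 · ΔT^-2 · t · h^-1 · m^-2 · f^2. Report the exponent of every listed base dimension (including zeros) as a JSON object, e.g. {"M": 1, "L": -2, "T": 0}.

Exponent matrix [T,Θ,M] × [γ,ΔT,t,h,m,f]:
  T: [-1  0  1 -3  0 -1]
  Θ: [ 0  1  0 -1  0  0]
  M: [ 0  0  0  1  1  0]
  [T]: (-1)·-1+(-2)·0+(1)·1+(-1)·-3+(-2)·0+(2)·-1 = 3
  [Θ]: (-1)·0+(-2)·1+(1)·0+(-1)·-1+(-2)·0+(2)·0 = -1
  [M]: (-1)·0+(-2)·0+(1)·0+(-1)·1+(-2)·1+(2)·0 = -3
⇒ T^3 Θ^-1 M^-3

{"T": 3, "Θ": -1, "M": -3}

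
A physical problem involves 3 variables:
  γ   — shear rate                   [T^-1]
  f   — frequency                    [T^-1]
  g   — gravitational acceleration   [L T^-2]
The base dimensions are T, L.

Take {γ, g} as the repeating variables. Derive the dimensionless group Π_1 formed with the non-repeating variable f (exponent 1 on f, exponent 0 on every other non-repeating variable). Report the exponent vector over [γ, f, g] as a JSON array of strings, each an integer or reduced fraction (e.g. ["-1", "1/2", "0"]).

Exponent matrix [T,L] × [γ,f,g]:
  T: [-1 -1 -2]
  L: [ 0  0  1]
Row reduction gives pivot columns γ,g; rank = 2
Pivot set = {γ,g}, free = {f}
RREF:
  r0: [   1    1    0]
  r1: [   0    0    1]
Fix exponent of f at 1; solve each RREF row for its pivot's exponent:
  r0: exp(γ) + (1)·1 = 0 ⇒ exp(γ) = -1
  r1: exp(g) + (0)·1 = 0 ⇒ exp(g) = 0
Π_1 = γ^-1 · f

["-1", "1", "0"]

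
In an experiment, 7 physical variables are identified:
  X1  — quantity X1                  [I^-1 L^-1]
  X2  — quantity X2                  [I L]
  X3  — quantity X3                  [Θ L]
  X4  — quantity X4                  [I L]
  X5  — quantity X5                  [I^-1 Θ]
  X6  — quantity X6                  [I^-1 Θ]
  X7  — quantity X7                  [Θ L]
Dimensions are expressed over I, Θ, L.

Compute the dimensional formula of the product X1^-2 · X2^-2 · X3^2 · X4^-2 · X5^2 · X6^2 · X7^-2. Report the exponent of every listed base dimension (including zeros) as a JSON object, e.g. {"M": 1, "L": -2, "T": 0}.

Dimensional matrix (I×Θ×L by X1×X2×X3×X4×X5×X6×X7):
  I: [-1  1  0  1 -1 -1  0]
  Θ: [ 0  0  1  0  1  1  1]
  L: [-1  1  1  1  0  0  1]
  [I]: (-2)·-1+(-2)·1+(2)·0+(-2)·1+(2)·-1+(2)·-1+(-2)·0 = -6
  [Θ]: (-2)·0+(-2)·0+(2)·1+(-2)·0+(2)·1+(2)·1+(-2)·1 = 4
  [L]: (-2)·-1+(-2)·1+(2)·1+(-2)·1+(2)·0+(2)·0+(-2)·1 = -2
⇒ I^-6 Θ^4 L^-2

{"I": -6, "Θ": 4, "L": -2}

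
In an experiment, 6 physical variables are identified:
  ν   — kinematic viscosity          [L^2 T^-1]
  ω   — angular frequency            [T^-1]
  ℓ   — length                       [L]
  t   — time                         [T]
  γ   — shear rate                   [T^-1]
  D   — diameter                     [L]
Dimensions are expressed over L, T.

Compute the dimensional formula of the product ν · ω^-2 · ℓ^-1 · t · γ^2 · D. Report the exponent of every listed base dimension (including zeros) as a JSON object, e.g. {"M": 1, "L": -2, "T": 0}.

{"L": 2, "T": 0}

Dimensional matrix (L×T by ν×ω×ℓ×t×γ×D):
  L: [ 2  0  1  0  0  1]
  T: [-1 -1  0  1 -1  0]
  [L]: (1)·2+(-2)·0+(-1)·1+(1)·0+(2)·0+(1)·1 = 2
  [T]: (1)·-1+(-2)·-1+(-1)·0+(1)·1+(2)·-1+(1)·0 = 0
⇒ L^2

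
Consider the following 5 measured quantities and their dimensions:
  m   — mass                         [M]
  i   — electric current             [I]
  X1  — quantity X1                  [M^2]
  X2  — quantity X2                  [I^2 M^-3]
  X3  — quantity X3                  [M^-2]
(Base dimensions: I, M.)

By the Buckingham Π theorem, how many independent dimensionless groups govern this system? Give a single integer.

3

Write exponents as rows I,M / cols m,i,X1,X2,X3:
  I: [ 0  1  0  2  0]
  M: [ 1  0  2 -3 -2]
Row reduction gives pivot columns m,i; rank = 2
Π count = n − r = 5 − 2 = 3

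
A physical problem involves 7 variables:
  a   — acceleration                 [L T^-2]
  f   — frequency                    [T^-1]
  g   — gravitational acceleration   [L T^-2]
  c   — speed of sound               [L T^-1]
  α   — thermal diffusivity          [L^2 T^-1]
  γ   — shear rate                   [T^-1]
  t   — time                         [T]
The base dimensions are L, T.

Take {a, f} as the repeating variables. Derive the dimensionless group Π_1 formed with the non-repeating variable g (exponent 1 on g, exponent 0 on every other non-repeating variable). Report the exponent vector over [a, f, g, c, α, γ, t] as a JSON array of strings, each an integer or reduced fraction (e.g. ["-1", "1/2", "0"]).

Dimensional matrix (L×T by a×f×g×c×α×γ×t):
  L: [ 1  0  1  1  2  0  0]
  T: [-2 -1 -2 -1 -1 -1  1]
RREF → pivots at {a,f} ⇒ r = 2
Repeat: a,f; free: g,c,α,γ,t
RREF:
  r0: [   1    0    1    1    2    0    0]
  r1: [   0    1    0   -1   -3    1   -1]
Fix exponent of g at 1, c at 0, α at 0, γ at 0, t at 0; solve each RREF row for its pivot's exponent:
  r0: exp(a) + (1)·1 = 0 ⇒ exp(a) = -1
  r1: exp(f) + (0)·1 = 0 ⇒ exp(f) = 0
Π_1 = a^-1 · g

["-1", "0", "1", "0", "0", "0", "0"]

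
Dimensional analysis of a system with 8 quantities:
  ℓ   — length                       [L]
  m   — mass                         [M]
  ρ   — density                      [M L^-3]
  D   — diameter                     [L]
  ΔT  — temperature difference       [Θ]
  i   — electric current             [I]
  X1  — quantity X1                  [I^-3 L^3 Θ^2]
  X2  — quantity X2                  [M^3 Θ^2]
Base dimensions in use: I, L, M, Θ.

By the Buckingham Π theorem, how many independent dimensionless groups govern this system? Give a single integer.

Write exponents as rows I,L,M,Θ / cols ℓ,m,ρ,D,ΔT,i,X1,X2:
  I: [ 0  0  0  0  0  1 -3  0]
  L: [ 1  0 -3  1  0  0  3  0]
  M: [ 0  1  1  0  0  0  0  3]
  Θ: [ 0  0  0  0  1  0  2  2]
RREF → pivots at {ℓ,m,ΔT,i} ⇒ r = 4
Π count = n − r = 8 − 4 = 4

4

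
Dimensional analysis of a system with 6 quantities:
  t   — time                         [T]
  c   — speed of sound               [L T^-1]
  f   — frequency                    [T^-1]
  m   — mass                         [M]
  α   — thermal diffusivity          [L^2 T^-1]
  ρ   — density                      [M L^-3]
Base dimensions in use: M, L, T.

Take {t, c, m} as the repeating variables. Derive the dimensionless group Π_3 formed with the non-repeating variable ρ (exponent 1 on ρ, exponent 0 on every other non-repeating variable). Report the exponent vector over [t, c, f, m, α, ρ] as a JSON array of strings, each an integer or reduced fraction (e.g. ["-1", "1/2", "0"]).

["3", "3", "0", "-1", "0", "1"]

Dimensional matrix (M×L×T by t×c×f×m×α×ρ):
  M: [ 0  0  0  1  0  1]
  L: [ 0  1  0  0  2 -3]
  T: [ 1 -1 -1  0 -1  0]
Row reduction gives pivot columns t,c,m; rank = 3
Pivot set = {t,c,m}, free = {f,α,ρ}
RREF:
  r0: [   1    0   -1    0    1   -3]
  r1: [   0    1    0    0    2   -3]
  r2: [   0    0    0    1    0    1]
Fix exponent of ρ at 1, f at 0, α at 0; solve each RREF row for its pivot's exponent:
  r0: exp(t) + (-3)·1 = 0 ⇒ exp(t) = 3
  r1: exp(c) + (-3)·1 = 0 ⇒ exp(c) = 3
  r2: exp(m) + (1)·1 = 0 ⇒ exp(m) = -1
Π_3 = t^3 · c^3 · m^-1 · ρ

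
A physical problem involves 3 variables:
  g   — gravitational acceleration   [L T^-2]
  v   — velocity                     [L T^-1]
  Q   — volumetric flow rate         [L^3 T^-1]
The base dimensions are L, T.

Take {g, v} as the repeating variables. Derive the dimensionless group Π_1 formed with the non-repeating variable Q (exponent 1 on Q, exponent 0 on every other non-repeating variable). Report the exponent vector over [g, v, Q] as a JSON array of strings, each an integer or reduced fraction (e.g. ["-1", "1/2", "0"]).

Write exponents as rows L,T / cols g,v,Q:
  L: [ 1  1  3]
  T: [-2 -1 -1]
Echelon form has 2 nonzero rows (pivots: g,v)
Pivot set = {g,v}, free = {Q}
RREF:
  r0: [   1    0   -2]
  r1: [   0    1    5]
Fix exponent of Q at 1; solve each RREF row for its pivot's exponent:
  r0: exp(g) + (-2)·1 = 0 ⇒ exp(g) = 2
  r1: exp(v) + (5)·1 = 0 ⇒ exp(v) = -5
Π_1 = g^2 · v^-5 · Q

["2", "-5", "1"]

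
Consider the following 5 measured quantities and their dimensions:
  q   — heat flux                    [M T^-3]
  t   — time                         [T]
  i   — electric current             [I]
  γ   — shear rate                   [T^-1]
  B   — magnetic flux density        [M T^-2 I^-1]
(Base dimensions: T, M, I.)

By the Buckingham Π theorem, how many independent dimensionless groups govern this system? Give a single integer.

2

Exponent matrix [T,M,I] × [q,t,i,γ,B]:
  T: [-3  1  0 -1 -2]
  M: [ 1  0  0  0  1]
  I: [ 0  0  1  0 -1]
Echelon form has 3 nonzero rows (pivots: q,t,i)
n=5, r=3 ⇒ 2 dimensionless groups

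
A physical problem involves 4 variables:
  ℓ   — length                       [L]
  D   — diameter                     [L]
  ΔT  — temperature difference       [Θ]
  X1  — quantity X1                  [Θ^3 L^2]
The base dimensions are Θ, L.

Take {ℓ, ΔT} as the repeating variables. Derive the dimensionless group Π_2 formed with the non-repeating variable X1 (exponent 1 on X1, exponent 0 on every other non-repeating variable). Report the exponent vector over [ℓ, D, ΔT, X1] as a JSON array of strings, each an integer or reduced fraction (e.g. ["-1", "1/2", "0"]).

Write exponents as rows Θ,L / cols ℓ,D,ΔT,X1:
  Θ: [ 0  0  1  3]
  L: [ 1  1  0  2]
Row reduction gives pivot columns ℓ,ΔT; rank = 2
Pivot set = {ℓ,ΔT}, free = {D,X1}
RREF:
  r0: [   1    1    0    2]
  r1: [   0    0    1    3]
Fix exponent of X1 at 1, D at 0; solve each RREF row for its pivot's exponent:
  r0: exp(ℓ) + (2)·1 = 0 ⇒ exp(ℓ) = -2
  r1: exp(ΔT) + (3)·1 = 0 ⇒ exp(ΔT) = -3
Π_2 = ℓ^-2 · ΔT^-3 · X1

["-2", "0", "-3", "1"]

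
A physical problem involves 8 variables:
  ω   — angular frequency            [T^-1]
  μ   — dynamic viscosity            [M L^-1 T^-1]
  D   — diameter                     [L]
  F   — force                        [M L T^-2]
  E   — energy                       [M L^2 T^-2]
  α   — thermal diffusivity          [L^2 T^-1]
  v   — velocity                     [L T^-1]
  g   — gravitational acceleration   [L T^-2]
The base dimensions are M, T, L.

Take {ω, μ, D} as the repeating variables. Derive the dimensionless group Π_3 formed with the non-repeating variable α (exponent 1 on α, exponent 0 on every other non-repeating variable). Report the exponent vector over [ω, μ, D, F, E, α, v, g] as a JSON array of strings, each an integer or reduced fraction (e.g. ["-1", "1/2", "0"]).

["-1", "0", "-2", "0", "0", "1", "0", "0"]

Dimensional matrix (M×T×L by ω×μ×D×F×E×α×v×g):
  M: [ 0  1  0  1  1  0  0  0]
  T: [-1 -1  0 -2 -2 -1 -1 -2]
  L: [ 0 -1  1  1  2  2  1  1]
Echelon form has 3 nonzero rows (pivots: ω,μ,D)
Repeat: ω,μ,D; free: F,E,α,v,g
RREF:
  r0: [   1    0    0    1    1    1    1    2]
  r1: [   0    1    0    1    1    0    0    0]
  r2: [   0    0    1    2    3    2    1    1]
Fix exponent of α at 1, F at 0, E at 0, v at 0, g at 0; solve each RREF row for its pivot's exponent:
  r0: exp(ω) + (1)·1 = 0 ⇒ exp(ω) = -1
  r1: exp(μ) + (0)·1 = 0 ⇒ exp(μ) = 0
  r2: exp(D) + (2)·1 = 0 ⇒ exp(D) = -2
Π_3 = ω^-1 · D^-2 · α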